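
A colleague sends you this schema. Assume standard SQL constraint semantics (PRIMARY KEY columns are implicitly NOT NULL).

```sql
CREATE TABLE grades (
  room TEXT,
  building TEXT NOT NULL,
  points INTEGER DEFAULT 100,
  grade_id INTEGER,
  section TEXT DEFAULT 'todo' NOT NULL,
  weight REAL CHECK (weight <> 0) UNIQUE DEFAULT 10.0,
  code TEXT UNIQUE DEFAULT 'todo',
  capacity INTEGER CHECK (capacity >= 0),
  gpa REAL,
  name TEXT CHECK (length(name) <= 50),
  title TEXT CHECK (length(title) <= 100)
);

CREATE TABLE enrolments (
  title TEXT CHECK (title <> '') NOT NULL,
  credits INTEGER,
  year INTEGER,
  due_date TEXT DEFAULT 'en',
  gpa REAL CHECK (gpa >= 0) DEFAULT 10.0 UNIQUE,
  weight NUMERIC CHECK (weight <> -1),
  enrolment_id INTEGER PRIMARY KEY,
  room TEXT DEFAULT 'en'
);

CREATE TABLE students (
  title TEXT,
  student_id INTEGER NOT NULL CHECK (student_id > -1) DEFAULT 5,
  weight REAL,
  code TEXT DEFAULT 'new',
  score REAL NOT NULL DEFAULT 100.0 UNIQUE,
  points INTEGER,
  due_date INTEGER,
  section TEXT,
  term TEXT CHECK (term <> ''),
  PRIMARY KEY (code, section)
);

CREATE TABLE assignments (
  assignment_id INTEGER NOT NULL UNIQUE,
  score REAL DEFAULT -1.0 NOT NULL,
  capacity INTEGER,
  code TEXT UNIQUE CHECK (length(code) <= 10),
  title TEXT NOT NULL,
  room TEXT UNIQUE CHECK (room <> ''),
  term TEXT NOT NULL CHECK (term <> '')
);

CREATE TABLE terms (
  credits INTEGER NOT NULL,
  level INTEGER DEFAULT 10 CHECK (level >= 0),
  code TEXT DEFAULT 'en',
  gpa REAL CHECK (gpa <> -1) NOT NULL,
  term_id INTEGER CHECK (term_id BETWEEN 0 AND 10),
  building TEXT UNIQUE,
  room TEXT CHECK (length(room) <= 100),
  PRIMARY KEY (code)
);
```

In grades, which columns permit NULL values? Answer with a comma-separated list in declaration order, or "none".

room, points, grade_id, weight, code, capacity, gpa, name, title

- room: no NOT NULL constraint applies → nullable.
- building: declared NOT NULL → not nullable.
- points: DEFAULT only fills an omitted column; an explicit NULL is still allowed → nullable.
- grade_id: no NOT NULL constraint applies → nullable.
- section: declared NOT NULL → not nullable.
- weight: CHECK does not forbid NULL (a CHECK constraint passes when its expression is NULL) → nullable.
- code: UNIQUE does not imply NOT NULL → nullable.
- capacity: CHECK does not forbid NULL (a CHECK constraint passes when its expression is NULL) → nullable.
- gpa: no NOT NULL constraint applies → nullable.
- name: CHECK does not forbid NULL (a CHECK constraint passes when its expression is NULL) → nullable.
- title: CHECK does not forbid NULL (a CHECK constraint passes when its expression is NULL) → nullable.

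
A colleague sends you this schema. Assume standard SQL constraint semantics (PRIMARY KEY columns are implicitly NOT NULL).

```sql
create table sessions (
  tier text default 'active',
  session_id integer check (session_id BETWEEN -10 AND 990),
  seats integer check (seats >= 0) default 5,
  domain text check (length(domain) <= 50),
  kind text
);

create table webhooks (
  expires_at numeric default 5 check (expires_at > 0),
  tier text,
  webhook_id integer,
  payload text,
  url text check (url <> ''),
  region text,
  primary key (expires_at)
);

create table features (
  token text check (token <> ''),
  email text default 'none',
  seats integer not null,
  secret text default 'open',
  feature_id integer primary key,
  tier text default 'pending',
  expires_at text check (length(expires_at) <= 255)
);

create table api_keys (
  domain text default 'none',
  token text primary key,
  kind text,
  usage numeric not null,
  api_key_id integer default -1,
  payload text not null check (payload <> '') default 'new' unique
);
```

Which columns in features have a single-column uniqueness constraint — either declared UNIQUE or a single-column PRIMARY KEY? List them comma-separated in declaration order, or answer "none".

- token: no UNIQUE or single-column PK constraint.
- email: no UNIQUE or single-column PK constraint.
- seats: no UNIQUE or single-column PK constraint.
- secret: no UNIQUE or single-column PK constraint.
- feature_id: single-column PRIMARY KEY → unique.
- tier: no UNIQUE or single-column PK constraint.
- expires_at: no UNIQUE or single-column PK constraint.

feature_id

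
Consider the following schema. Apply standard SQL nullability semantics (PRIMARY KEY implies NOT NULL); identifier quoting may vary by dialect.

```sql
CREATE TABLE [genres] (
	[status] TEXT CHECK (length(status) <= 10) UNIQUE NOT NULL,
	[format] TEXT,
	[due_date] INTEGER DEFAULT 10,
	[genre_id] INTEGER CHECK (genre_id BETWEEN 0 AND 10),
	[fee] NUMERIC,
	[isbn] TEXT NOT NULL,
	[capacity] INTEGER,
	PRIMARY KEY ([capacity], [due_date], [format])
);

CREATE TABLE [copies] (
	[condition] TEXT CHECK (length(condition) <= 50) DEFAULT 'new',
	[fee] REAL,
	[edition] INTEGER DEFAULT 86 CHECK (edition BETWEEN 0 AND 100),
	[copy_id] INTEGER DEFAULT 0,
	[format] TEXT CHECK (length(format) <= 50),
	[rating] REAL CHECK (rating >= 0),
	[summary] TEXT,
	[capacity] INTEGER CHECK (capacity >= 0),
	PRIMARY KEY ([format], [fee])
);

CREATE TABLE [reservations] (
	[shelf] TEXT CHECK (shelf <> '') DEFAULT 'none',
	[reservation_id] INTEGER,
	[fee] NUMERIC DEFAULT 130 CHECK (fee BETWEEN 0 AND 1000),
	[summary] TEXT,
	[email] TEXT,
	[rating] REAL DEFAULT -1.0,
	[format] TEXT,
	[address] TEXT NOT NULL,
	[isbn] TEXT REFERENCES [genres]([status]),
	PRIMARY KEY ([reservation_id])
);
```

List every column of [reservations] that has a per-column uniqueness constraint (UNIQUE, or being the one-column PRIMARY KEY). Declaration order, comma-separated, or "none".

reservation_id

- shelf: no UNIQUE or single-column PK constraint.
- reservation_id: single-column PRIMARY KEY → unique.
- fee: no UNIQUE or single-column PK constraint.
- summary: no UNIQUE or single-column PK constraint.
- email: no UNIQUE or single-column PK constraint.
- rating: no UNIQUE or single-column PK constraint.
- format: no UNIQUE or single-column PK constraint.
- address: no UNIQUE or single-column PK constraint.
- isbn: no UNIQUE or single-column PK constraint.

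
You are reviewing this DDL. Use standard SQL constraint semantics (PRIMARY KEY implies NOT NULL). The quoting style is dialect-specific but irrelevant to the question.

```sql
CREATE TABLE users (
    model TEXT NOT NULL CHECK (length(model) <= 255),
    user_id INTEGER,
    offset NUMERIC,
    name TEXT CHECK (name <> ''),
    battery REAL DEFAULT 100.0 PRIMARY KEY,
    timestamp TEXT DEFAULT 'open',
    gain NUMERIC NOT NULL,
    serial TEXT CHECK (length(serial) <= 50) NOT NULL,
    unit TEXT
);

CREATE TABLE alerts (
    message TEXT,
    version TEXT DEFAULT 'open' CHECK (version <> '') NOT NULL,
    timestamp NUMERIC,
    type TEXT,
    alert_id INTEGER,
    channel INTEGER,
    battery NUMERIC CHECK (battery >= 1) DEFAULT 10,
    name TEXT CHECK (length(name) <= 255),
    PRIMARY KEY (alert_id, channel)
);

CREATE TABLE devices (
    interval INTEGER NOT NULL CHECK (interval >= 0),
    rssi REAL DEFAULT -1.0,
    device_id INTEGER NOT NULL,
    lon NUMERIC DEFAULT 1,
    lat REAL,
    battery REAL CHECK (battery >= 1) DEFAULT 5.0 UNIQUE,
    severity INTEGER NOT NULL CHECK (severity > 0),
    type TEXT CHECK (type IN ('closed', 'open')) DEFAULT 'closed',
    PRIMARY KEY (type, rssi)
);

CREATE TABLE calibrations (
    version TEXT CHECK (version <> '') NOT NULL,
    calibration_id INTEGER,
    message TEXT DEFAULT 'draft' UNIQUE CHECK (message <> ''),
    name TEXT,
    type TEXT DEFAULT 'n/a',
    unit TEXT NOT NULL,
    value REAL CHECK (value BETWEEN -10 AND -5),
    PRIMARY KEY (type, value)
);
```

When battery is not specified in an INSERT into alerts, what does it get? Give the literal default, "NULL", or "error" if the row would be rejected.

battery has an explicit DEFAULT 10.
When the column is omitted from an INSERT, that default is used.

10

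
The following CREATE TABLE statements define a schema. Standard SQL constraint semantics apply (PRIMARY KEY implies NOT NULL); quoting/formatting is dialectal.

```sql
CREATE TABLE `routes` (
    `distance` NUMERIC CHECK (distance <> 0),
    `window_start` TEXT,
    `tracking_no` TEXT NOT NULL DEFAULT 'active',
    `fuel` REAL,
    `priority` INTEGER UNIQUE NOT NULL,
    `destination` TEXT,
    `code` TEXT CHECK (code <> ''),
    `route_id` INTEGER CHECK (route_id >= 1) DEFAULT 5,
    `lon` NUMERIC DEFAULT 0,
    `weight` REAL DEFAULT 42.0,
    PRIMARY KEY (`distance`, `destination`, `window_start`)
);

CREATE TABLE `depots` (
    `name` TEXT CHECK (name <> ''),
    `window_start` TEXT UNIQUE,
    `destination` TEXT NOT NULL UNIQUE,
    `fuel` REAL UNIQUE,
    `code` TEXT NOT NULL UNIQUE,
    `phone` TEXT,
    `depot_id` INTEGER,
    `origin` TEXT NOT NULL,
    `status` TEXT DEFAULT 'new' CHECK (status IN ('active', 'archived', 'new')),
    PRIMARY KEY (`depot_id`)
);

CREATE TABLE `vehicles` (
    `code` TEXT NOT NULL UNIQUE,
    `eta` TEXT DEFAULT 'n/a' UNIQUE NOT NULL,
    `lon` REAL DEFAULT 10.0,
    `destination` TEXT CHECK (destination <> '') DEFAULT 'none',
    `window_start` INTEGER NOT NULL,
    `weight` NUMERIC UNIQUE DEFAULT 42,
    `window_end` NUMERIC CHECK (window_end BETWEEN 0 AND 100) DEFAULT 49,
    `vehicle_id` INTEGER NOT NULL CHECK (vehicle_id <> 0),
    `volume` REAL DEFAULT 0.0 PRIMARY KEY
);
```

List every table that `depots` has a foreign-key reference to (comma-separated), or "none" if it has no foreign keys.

No column in depots has a REFERENCES clause.

none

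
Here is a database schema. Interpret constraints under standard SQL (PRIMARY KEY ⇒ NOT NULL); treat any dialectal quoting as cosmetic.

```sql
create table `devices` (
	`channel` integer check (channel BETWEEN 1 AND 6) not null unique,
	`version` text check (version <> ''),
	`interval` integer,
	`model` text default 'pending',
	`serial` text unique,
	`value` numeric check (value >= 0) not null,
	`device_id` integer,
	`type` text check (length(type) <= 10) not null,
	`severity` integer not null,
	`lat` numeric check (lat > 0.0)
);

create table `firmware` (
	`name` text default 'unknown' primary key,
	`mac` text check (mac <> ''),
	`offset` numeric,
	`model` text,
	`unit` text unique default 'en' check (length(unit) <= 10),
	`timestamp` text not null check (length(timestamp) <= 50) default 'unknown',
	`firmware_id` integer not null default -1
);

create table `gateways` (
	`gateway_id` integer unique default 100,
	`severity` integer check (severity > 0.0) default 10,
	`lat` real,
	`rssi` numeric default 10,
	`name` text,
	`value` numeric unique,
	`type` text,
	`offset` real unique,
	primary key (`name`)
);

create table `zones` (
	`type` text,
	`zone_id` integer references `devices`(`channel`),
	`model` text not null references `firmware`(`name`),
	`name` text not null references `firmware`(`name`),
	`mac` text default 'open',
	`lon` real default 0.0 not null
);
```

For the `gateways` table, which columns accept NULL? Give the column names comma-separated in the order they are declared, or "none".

- gateway_id: UNIQUE does not imply NOT NULL → nullable.
- severity: CHECK does not forbid NULL (a CHECK constraint passes when its expression is NULL) → nullable.
- lat: no NOT NULL constraint applies → nullable.
- rssi: DEFAULT only fills an omitted column; an explicit NULL is still allowed → nullable.
- name: part of the PRIMARY KEY, which implies NOT NULL → not nullable.
- value: UNIQUE does not imply NOT NULL → nullable.
- type: no NOT NULL constraint applies → nullable.
- offset: UNIQUE does not imply NOT NULL → nullable.

gateway_id, severity, lat, rssi, value, type, offset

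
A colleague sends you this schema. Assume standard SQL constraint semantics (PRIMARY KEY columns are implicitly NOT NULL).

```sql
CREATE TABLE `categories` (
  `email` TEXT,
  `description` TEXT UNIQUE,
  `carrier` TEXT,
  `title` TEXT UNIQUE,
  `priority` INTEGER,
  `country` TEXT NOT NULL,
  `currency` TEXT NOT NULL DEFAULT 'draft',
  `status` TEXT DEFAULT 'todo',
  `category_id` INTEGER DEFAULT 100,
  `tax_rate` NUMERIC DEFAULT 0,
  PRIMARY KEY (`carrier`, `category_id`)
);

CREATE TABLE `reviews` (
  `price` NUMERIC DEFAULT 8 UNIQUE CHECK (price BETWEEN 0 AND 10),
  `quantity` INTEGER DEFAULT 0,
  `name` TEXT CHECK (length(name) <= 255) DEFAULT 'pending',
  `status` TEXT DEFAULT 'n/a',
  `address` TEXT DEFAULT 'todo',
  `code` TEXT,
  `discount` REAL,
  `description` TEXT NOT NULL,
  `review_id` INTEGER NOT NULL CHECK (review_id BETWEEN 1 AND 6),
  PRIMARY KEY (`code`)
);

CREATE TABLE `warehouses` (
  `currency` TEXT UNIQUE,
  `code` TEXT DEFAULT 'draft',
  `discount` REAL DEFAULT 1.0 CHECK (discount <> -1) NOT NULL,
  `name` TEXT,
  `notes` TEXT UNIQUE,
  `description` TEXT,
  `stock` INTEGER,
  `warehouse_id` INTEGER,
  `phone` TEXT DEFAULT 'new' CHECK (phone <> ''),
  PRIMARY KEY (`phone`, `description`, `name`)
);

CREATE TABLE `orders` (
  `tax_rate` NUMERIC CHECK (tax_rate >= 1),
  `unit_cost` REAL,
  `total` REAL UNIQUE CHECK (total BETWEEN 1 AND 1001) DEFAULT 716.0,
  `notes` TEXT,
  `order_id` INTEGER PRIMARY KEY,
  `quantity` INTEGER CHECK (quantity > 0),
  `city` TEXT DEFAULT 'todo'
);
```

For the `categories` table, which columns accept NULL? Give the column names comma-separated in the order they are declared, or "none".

- email: no NOT NULL constraint applies → nullable.
- description: UNIQUE does not imply NOT NULL → nullable.
- carrier: part of the PRIMARY KEY, which implies NOT NULL → not nullable.
- title: UNIQUE does not imply NOT NULL → nullable.
- priority: no NOT NULL constraint applies → nullable.
- country: declared NOT NULL → not nullable.
- currency: declared NOT NULL → not nullable.
- status: DEFAULT only fills an omitted column; an explicit NULL is still allowed → nullable.
- category_id: part of the PRIMARY KEY, which implies NOT NULL → not nullable.
- tax_rate: DEFAULT only fills an omitted column; an explicit NULL is still allowed → nullable.

email, description, title, priority, status, tax_rate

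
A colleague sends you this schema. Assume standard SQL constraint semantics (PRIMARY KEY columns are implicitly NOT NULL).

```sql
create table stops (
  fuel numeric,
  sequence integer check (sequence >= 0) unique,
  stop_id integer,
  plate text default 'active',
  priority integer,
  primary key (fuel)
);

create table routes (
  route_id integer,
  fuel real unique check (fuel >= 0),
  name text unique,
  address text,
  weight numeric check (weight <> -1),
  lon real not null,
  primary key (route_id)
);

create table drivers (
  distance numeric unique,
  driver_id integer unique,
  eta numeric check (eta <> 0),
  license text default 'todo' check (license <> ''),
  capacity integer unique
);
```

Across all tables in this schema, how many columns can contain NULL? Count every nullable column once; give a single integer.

13

stops: 4 nullable (sequence, stop_id, plate, priority — PK (fuel) and explicit NOT NULL columns excluded).
routes: 4 nullable (fuel, name, address, weight — PK (route_id) and explicit NOT NULL columns excluded).
drivers: 5 nullable (distance, driver_id, eta, license, capacity — PK none and explicit NOT NULL columns excluded).
Total: 4 + 4 + 5 = 13.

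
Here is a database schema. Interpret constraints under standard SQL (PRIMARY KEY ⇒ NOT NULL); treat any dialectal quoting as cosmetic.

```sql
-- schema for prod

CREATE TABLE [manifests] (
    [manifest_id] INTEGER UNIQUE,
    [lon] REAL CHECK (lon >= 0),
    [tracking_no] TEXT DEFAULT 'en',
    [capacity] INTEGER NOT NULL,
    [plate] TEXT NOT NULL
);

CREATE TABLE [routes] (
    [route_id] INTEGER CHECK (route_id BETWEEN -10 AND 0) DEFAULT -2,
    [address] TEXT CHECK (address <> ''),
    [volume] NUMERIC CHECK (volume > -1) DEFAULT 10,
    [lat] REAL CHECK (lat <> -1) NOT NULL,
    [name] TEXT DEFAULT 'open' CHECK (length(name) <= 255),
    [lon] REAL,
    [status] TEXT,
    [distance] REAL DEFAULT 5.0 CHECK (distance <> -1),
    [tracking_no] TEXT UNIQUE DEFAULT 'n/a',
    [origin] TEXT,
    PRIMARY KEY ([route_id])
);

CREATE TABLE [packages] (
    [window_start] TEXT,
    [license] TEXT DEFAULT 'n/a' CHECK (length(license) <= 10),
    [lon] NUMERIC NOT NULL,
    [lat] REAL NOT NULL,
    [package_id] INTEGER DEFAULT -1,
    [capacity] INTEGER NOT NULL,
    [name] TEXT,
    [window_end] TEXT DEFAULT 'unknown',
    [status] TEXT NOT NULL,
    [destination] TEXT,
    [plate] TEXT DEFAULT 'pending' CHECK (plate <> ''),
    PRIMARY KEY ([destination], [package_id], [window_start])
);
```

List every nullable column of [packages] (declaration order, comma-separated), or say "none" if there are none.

license, name, window_end, plate

- window_start: part of the PRIMARY KEY, which implies NOT NULL → not nullable.
- license: CHECK does not forbid NULL (a CHECK constraint passes when its expression is NULL) → nullable.
- lon: declared NOT NULL → not nullable.
- lat: declared NOT NULL → not nullable.
- package_id: part of the PRIMARY KEY, which implies NOT NULL → not nullable.
- capacity: declared NOT NULL → not nullable.
- name: no NOT NULL constraint applies → nullable.
- window_end: DEFAULT only fills an omitted column; an explicit NULL is still allowed → nullable.
- status: declared NOT NULL → not nullable.
- destination: part of the PRIMARY KEY, which implies NOT NULL → not nullable.
- plate: CHECK does not forbid NULL (a CHECK constraint passes when its expression is NULL) → nullable.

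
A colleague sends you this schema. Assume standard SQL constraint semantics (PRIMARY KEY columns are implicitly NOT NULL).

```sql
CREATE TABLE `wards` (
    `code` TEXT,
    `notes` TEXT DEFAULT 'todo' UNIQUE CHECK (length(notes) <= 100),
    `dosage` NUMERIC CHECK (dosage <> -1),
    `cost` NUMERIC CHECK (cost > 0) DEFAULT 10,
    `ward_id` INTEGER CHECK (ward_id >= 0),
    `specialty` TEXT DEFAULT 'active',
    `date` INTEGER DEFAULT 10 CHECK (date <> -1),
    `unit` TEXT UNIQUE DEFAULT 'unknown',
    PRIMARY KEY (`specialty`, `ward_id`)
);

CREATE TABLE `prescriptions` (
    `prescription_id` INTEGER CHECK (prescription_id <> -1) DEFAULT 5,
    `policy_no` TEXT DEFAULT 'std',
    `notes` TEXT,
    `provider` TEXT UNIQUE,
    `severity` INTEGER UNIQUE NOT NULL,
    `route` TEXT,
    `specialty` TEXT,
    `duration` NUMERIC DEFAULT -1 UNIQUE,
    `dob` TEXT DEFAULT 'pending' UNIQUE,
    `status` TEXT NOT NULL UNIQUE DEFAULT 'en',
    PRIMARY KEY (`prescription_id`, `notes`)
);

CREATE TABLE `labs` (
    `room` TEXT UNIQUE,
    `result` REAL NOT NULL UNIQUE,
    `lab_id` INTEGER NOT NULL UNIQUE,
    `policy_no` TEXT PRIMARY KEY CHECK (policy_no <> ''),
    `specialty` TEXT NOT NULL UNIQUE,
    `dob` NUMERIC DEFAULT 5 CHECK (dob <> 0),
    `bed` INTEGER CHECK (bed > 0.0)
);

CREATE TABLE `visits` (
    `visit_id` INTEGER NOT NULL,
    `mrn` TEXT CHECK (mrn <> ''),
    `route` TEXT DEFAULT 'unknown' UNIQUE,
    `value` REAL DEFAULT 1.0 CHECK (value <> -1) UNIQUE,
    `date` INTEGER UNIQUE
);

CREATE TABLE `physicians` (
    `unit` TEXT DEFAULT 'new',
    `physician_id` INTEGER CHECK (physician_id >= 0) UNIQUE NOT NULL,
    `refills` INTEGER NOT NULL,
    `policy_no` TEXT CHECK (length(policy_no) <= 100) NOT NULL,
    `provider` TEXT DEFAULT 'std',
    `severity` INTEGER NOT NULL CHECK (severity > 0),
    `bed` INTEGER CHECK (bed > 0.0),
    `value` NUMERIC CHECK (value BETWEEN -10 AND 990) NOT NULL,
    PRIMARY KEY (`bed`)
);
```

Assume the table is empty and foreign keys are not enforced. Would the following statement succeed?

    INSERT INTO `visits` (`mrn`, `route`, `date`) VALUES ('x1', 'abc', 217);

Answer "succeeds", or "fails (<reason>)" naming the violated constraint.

visit_id is omitted from the column list and has no DEFAULT, so it would receive NULL.
But visit_id is declared NOT NULL.

fails (NOT NULL on visit_id)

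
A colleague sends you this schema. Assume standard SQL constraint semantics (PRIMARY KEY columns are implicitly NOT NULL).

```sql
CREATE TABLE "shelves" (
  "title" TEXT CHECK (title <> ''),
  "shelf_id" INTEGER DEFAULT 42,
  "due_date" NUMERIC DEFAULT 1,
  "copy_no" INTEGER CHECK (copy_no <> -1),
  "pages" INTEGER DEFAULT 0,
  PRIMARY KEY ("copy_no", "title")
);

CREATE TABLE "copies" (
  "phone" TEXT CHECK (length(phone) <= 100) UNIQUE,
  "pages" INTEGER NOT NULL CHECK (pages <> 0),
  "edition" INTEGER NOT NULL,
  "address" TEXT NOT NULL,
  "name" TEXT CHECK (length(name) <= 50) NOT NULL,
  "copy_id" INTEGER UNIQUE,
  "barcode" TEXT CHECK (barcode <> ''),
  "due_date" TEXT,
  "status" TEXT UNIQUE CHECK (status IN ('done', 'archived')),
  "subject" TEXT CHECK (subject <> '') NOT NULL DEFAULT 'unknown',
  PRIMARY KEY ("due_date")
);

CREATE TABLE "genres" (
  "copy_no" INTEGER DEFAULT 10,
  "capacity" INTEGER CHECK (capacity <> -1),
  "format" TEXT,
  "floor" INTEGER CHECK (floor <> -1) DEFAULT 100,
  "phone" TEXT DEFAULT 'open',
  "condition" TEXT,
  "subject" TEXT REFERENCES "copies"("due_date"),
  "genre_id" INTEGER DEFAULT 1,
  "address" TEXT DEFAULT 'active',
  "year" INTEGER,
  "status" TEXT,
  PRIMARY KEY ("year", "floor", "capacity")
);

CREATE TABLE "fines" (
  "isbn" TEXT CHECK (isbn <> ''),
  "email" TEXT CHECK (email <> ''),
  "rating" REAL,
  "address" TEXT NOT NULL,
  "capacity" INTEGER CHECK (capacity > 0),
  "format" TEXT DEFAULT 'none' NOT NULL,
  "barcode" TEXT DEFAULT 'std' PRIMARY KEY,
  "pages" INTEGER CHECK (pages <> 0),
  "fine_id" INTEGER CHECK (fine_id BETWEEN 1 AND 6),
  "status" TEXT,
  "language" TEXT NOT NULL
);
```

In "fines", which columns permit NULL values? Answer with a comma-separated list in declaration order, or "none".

- isbn: CHECK does not forbid NULL (a CHECK constraint passes when its expression is NULL) → nullable.
- email: CHECK does not forbid NULL (a CHECK constraint passes when its expression is NULL) → nullable.
- rating: no NOT NULL constraint applies → nullable.
- address: declared NOT NULL → not nullable.
- capacity: CHECK does not forbid NULL (a CHECK constraint passes when its expression is NULL) → nullable.
- format: declared NOT NULL → not nullable.
- barcode: part of the PRIMARY KEY, which implies NOT NULL → not nullable.
- pages: CHECK does not forbid NULL (a CHECK constraint passes when its expression is NULL) → nullable.
- fine_id: CHECK does not forbid NULL (a CHECK constraint passes when its expression is NULL) → nullable.
- status: no NOT NULL constraint applies → nullable.
- language: declared NOT NULL → not nullable.

isbn, email, rating, capacity, pages, fine_id, status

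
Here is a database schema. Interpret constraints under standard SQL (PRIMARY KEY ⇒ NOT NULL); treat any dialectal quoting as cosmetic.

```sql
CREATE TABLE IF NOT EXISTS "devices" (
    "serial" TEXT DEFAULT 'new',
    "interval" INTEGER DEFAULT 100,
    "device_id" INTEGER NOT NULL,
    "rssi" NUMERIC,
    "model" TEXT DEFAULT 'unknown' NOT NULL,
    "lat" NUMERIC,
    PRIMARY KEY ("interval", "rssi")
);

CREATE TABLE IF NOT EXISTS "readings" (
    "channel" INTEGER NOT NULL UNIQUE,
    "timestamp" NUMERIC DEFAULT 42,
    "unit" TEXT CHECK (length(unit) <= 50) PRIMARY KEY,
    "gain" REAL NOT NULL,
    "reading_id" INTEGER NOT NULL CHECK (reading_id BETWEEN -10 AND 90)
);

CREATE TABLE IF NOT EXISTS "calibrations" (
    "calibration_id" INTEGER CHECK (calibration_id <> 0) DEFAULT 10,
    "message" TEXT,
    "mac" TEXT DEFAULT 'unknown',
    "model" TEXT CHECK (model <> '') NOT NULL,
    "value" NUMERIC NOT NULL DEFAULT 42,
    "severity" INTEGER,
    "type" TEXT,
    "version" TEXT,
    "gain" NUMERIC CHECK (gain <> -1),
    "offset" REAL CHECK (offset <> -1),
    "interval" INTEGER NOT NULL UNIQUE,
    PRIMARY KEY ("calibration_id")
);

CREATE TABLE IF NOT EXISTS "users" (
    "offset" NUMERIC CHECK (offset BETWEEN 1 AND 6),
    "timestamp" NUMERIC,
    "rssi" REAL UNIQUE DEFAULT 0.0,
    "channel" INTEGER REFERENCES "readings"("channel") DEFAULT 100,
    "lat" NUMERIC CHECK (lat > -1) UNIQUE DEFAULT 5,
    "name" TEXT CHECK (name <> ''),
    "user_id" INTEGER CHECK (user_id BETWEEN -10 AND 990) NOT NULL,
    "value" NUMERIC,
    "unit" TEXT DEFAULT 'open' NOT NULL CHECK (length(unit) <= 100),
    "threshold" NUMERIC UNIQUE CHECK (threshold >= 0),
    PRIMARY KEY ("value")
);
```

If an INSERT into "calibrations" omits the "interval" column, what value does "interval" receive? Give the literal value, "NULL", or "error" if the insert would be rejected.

interval has no DEFAULT clause.
Omitting it would insert NULL, but it is declared NOT NULL, so the INSERT fails.

error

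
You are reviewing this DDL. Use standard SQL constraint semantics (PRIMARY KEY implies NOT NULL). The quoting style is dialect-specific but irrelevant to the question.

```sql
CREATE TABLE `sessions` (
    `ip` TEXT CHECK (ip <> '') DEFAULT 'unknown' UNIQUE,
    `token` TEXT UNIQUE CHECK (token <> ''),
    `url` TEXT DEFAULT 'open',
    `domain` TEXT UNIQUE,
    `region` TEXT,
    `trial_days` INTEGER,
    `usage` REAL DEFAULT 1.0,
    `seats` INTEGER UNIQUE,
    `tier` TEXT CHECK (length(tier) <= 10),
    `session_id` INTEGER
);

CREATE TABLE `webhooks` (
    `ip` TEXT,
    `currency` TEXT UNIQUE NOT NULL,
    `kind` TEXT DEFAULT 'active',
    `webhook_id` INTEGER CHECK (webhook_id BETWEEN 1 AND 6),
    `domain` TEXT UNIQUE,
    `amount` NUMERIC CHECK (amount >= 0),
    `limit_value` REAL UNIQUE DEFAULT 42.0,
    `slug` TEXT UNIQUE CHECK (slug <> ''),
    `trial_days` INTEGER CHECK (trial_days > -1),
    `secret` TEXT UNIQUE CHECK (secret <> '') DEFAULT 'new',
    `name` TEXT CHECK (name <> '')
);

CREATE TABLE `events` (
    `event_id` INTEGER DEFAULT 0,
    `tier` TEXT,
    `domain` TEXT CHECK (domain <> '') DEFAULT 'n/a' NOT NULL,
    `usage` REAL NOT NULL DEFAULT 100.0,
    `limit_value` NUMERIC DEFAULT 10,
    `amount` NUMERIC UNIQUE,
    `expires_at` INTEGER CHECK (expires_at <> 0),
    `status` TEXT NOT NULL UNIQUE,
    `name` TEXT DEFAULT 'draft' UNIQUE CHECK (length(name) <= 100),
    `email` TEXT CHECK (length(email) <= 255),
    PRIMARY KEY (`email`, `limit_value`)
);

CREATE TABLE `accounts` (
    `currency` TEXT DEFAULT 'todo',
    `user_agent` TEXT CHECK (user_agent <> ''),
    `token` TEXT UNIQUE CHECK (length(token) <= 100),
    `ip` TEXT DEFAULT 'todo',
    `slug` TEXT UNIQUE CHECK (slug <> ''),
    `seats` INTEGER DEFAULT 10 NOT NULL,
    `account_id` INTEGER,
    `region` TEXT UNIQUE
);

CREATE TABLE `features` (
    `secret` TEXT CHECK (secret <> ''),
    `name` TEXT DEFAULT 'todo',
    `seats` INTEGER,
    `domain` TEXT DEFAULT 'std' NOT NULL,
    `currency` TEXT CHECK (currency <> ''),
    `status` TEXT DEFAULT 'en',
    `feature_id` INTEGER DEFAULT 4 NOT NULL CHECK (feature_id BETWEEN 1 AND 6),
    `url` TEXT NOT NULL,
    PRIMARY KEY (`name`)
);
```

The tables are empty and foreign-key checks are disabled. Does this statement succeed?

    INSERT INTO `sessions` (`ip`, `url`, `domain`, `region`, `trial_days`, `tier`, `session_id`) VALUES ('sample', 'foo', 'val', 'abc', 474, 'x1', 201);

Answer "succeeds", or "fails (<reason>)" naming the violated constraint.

succeeds

sessions has no NOT NULL or PRIMARY KEY columns.
CHECK constraints: 'sample' satisfies (ip <> ''); 'x1' satisfies (length(tier) <= 10).
No constraint is violated.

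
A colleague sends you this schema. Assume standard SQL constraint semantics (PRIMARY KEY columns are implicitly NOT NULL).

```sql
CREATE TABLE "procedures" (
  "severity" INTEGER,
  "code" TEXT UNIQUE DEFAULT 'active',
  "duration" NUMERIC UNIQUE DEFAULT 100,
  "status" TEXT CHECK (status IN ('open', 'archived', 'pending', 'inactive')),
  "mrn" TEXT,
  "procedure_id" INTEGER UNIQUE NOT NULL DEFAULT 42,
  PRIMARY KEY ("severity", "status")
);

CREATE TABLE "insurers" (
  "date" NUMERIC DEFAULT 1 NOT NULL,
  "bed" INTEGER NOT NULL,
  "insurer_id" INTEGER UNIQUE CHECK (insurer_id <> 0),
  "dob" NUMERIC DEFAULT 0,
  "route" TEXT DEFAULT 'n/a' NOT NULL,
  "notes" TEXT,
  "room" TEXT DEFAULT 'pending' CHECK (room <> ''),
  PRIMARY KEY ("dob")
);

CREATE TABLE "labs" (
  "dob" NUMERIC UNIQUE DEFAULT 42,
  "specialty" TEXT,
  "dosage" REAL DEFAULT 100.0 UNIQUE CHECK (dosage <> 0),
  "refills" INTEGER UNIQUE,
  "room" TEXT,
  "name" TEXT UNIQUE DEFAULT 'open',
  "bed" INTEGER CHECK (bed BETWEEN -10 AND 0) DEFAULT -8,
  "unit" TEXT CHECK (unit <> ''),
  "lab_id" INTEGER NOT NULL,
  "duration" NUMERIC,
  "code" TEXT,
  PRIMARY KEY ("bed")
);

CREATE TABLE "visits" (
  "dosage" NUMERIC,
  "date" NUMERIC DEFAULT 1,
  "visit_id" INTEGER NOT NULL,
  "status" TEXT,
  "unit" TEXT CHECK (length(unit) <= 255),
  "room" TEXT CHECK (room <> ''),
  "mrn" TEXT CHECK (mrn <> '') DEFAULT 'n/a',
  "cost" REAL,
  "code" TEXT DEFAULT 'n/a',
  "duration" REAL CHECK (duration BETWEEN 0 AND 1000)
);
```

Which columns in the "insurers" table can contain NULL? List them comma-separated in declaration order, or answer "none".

insurer_id, notes, room

- date: declared NOT NULL → not nullable.
- bed: declared NOT NULL → not nullable.
- insurer_id: CHECK does not forbid NULL (a CHECK constraint passes when its expression is NULL) → nullable.
- dob: part of the PRIMARY KEY, which implies NOT NULL → not nullable.
- route: declared NOT NULL → not nullable.
- notes: no NOT NULL constraint applies → nullable.
- room: CHECK does not forbid NULL (a CHECK constraint passes when its expression is NULL) → nullable.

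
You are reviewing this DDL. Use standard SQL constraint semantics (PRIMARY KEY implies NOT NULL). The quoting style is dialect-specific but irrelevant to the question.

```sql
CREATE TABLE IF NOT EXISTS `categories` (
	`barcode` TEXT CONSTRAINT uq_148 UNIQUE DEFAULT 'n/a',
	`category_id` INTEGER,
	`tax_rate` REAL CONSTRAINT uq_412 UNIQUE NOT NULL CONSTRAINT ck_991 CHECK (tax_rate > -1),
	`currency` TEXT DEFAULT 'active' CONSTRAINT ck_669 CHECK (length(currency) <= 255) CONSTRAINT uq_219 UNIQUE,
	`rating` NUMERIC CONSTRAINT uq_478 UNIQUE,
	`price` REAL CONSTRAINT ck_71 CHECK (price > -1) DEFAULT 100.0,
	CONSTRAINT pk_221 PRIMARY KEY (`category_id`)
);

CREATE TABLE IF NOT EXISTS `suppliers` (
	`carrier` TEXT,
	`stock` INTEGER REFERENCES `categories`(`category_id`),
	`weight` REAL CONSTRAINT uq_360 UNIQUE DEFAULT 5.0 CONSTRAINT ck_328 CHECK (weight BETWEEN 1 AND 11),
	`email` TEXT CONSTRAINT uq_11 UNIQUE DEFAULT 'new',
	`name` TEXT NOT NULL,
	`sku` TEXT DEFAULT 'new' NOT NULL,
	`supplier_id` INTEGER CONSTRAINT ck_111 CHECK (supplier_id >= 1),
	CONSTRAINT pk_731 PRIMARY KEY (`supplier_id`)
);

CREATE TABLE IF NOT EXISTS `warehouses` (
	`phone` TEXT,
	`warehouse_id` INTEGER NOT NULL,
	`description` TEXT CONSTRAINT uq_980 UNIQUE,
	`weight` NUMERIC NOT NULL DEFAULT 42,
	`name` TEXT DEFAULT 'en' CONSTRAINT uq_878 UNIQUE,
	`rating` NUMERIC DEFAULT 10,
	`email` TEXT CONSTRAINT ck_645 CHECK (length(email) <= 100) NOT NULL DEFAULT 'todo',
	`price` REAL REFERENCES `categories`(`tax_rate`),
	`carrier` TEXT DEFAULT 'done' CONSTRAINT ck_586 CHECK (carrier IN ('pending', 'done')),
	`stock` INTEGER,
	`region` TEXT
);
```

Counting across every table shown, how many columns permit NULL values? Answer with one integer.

categories: 4 nullable (barcode, currency, rating, price — PK (category_id) and explicit NOT NULL columns excluded).
suppliers: 4 nullable (carrier, stock, weight, email — PK (supplier_id) and explicit NOT NULL columns excluded).
warehouses: 8 nullable (phone, description, name, rating, price, carrier, stock, region — PK none and explicit NOT NULL columns excluded).
Total: 4 + 4 + 8 = 16.

16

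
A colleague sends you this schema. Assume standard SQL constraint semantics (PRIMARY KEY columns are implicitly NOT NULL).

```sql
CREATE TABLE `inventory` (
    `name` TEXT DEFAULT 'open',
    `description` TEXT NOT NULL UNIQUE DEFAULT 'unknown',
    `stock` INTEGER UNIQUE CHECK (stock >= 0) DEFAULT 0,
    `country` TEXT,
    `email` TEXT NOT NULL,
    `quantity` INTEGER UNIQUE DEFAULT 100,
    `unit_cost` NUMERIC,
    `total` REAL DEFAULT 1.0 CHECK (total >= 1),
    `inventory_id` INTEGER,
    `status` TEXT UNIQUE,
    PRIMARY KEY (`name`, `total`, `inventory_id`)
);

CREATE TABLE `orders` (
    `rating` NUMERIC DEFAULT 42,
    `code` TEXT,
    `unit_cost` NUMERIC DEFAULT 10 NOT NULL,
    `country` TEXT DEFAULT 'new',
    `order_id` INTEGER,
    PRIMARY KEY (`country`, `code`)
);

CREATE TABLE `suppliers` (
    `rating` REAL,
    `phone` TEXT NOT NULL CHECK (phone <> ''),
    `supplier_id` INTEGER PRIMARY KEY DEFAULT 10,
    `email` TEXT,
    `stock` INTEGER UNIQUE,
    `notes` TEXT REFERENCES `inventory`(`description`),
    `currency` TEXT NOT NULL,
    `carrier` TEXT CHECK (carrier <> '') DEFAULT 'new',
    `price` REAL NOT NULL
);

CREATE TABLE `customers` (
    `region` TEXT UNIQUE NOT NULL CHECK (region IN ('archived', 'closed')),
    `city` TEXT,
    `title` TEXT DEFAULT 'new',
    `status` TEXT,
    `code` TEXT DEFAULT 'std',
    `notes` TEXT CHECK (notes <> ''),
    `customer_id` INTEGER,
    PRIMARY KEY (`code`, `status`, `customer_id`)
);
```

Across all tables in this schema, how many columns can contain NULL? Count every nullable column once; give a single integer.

15

inventory: 5 nullable (stock, country, quantity, unit_cost, status — PK (name, total, inventory_id) and explicit NOT NULL columns excluded).
orders: 2 nullable (rating, order_id — PK (country, code) and explicit NOT NULL columns excluded).
suppliers: 5 nullable (rating, email, stock, notes, carrier — PK (supplier_id) and explicit NOT NULL columns excluded).
customers: 3 nullable (city, title, notes — PK (code, status, customer_id) and explicit NOT NULL columns excluded).
Total: 5 + 2 + 5 + 3 = 15.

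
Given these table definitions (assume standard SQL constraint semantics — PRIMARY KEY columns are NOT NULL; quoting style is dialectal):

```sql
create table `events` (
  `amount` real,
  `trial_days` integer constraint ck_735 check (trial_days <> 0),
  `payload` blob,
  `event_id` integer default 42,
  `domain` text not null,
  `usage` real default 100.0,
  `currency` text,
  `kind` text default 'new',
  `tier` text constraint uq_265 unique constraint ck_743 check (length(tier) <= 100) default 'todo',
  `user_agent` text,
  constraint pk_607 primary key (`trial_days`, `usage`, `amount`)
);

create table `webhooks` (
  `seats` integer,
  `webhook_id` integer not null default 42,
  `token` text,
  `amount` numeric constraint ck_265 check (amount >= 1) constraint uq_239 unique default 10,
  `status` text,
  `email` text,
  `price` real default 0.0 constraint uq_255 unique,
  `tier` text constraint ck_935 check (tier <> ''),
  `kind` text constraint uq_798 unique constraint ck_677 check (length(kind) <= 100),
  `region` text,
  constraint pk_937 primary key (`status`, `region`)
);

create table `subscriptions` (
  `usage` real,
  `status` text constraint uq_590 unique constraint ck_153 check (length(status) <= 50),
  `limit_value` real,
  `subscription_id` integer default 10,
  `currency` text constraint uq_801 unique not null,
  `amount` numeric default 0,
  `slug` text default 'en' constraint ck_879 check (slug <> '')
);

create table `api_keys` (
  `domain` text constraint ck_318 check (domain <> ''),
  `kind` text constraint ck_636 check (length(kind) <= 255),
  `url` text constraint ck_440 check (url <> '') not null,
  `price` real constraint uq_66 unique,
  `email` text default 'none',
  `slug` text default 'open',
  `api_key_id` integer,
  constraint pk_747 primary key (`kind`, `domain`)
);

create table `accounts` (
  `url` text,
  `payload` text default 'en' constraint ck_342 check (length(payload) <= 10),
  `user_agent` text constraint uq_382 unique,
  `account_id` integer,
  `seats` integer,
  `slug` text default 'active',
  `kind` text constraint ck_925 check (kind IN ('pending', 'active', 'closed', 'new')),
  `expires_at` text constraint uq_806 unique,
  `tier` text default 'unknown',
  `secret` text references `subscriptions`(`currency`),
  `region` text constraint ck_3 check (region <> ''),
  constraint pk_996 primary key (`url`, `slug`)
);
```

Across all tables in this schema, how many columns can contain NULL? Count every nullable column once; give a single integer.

32

events: 6 nullable (payload, event_id, currency, kind, tier, user_agent — PK (trial_days, usage, amount) and explicit NOT NULL columns excluded).
webhooks: 7 nullable (seats, token, amount, email, price, tier, kind — PK (status, region) and explicit NOT NULL columns excluded).
subscriptions: 6 nullable (usage, status, limit_value, subscription_id, amount, slug — PK none and explicit NOT NULL columns excluded).
api_keys: 4 nullable (price, email, slug, api_key_id — PK (kind, domain) and explicit NOT NULL columns excluded).
accounts: 9 nullable (payload, user_agent, account_id, seats, kind, expires_at, tier, secret, region — PK (url, slug) and explicit NOT NULL columns excluded).
Total: 6 + 7 + 6 + 4 + 9 = 32.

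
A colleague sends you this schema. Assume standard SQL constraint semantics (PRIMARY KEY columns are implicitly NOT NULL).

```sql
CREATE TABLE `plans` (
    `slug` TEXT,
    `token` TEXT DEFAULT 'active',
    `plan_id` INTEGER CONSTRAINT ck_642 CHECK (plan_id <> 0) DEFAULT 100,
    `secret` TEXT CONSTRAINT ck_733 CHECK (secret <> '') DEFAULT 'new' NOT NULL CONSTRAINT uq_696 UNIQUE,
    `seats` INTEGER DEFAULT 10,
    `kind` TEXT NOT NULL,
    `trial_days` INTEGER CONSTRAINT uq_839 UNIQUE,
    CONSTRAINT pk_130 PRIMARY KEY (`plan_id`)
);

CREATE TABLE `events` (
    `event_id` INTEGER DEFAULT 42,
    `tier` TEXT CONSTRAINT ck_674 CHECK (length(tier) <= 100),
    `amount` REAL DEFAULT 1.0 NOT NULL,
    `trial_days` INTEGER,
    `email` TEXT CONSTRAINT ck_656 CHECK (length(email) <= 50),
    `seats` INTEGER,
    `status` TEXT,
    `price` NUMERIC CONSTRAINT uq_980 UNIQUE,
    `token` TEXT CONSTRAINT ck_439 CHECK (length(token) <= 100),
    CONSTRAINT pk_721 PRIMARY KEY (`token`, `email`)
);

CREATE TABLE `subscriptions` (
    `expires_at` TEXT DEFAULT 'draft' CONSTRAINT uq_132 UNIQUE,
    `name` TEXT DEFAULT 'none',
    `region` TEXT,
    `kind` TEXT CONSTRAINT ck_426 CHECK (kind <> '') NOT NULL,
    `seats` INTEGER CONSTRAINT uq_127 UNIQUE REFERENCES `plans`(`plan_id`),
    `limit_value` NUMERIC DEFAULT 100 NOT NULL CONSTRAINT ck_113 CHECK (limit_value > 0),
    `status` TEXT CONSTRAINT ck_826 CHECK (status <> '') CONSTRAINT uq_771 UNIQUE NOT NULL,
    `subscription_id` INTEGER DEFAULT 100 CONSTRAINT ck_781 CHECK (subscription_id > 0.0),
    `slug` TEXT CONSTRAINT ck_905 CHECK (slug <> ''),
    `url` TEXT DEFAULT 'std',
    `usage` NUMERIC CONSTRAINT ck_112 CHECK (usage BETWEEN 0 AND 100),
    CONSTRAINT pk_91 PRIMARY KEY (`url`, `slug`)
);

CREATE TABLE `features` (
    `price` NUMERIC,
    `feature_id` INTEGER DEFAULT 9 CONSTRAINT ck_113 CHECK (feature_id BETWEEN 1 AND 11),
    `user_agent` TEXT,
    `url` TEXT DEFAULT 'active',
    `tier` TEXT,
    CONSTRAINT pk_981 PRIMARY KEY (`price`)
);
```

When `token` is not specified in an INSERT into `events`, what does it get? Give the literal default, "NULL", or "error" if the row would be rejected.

error

token has no DEFAULT clause.
Omitting it would insert NULL, but it is part of the PRIMARY KEY, so the INSERT fails.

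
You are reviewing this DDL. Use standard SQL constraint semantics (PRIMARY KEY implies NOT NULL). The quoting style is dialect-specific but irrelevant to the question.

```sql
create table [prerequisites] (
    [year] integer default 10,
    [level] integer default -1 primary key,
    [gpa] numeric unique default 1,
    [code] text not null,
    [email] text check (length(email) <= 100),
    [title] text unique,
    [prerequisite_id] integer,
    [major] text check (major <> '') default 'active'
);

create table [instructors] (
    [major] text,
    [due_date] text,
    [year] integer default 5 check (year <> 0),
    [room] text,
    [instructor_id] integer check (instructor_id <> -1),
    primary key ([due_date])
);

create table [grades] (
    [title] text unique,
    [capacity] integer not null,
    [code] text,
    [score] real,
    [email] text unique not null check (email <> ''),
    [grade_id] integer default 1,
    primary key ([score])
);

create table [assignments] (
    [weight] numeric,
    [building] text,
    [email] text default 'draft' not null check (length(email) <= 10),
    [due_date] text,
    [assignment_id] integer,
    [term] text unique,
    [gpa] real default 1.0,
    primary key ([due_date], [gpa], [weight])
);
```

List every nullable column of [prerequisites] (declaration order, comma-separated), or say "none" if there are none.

- year: DEFAULT only fills an omitted column; an explicit NULL is still allowed → nullable.
- level: part of the PRIMARY KEY, which implies NOT NULL → not nullable.
- gpa: UNIQUE does not imply NOT NULL → nullable.
- code: declared NOT NULL → not nullable.
- email: CHECK does not forbid NULL (a CHECK constraint passes when its expression is NULL) → nullable.
- title: UNIQUE does not imply NOT NULL → nullable.
- prerequisite_id: no NOT NULL constraint applies → nullable.
- major: CHECK does not forbid NULL (a CHECK constraint passes when its expression is NULL) → nullable.

year, gpa, email, title, prerequisite_id, major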